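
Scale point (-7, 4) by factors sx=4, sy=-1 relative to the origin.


Scaling: (x*sx, y*sy) = (-7*4, 4*-1) = (-28, -4)

(-28, -4)


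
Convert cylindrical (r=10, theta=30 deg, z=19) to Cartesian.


x = 10 * cos(30) = 8.6603
y = 10 * sin(30) = 5
z = 19

(8.6603, 5, 19)


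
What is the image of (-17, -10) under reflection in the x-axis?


Reflection across x-axis: (x, y) -> (x, -y)
(-17, -10) -> (-17, 10)

(-17, 10)


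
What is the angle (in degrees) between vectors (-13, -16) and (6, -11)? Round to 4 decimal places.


dot = -13*6 + -16*-11 = 98
|u| = 20.6155, |v| = 12.53
cos(angle) = 0.3794
angle = 67.7043 degrees

67.7043 degrees


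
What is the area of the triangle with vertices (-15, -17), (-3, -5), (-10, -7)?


Area = |x1(y2-y3) + x2(y3-y1) + x3(y1-y2)| / 2
= |-15*(-5--7) + -3*(-7--17) + -10*(-17--5)| / 2
= 30

30


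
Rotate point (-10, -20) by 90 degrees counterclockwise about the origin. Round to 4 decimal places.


x' = -10*cos(90) - -20*sin(90) = 20
y' = -10*sin(90) + -20*cos(90) = -10

(20, -10)


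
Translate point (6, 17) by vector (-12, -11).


Translation: (x+dx, y+dy) = (6+-12, 17+-11) = (-6, 6)

(-6, 6)


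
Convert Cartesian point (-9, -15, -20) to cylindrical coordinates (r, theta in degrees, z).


r = sqrt((-9)^2 + (-15)^2) = 17.4929
theta = atan2(-15, -9) = 239.0362 deg
z = -20

r = 17.4929, theta = 239.0362 deg, z = -20


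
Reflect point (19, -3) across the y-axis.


Reflection across y-axis: (x, y) -> (-x, y)
(19, -3) -> (-19, -3)

(-19, -3)


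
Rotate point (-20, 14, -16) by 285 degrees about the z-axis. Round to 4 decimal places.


x' = -20*cos(285) - 14*sin(285) = 8.3466
y' = -20*sin(285) + 14*cos(285) = 22.942
z' = -16

(8.3466, 22.942, -16)


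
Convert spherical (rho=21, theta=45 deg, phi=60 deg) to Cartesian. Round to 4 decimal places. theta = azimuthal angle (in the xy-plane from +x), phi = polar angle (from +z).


x = 21 * sin(60) * cos(45) = 12.8598
y = 21 * sin(60) * sin(45) = 12.8598
z = 21 * cos(60) = 10.5

(12.8598, 12.8598, 10.5)


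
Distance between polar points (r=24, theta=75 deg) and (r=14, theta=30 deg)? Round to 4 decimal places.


d = sqrt(r1^2 + r2^2 - 2*r1*r2*cos(t2-t1))
d = sqrt(24^2 + 14^2 - 2*24*14*cos(30-75)) = 17.2286

17.2286


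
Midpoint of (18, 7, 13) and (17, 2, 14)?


Midpoint = ((18+17)/2, (7+2)/2, (13+14)/2) = (17.5, 4.5, 13.5)

(17.5, 4.5, 13.5)


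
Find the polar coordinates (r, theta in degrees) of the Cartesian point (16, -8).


r = sqrt(16^2 + (-8)^2) = 17.8885
theta = atan2(-8, 16) = 333.4349 degrees

r = 17.8885, theta = 333.4349 degrees


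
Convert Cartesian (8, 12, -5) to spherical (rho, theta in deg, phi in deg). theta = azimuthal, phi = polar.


rho = sqrt(8^2 + 12^2 + (-5)^2) = 15.2643
theta = atan2(12, 8) = 56.3099 deg
phi = acos(-5/15.2643) = 109.1208 deg

rho = 15.2643, theta = 56.3099 deg, phi = 109.1208 deg


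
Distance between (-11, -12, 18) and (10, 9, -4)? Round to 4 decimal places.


d = sqrt((10--11)^2 + (9--12)^2 + (-4-18)^2) = 36.9594

36.9594


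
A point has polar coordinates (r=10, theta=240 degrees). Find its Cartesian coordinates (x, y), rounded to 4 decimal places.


x = 10 * cos(240) = -5
y = 10 * sin(240) = -8.6603

(-5, -8.6603)


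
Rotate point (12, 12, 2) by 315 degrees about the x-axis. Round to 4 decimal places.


x' = 12
y' = 12*cos(315) - 2*sin(315) = 9.8995
z' = 12*sin(315) + 2*cos(315) = -7.0711

(12, 9.8995, -7.0711)


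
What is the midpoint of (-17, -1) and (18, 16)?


Midpoint = ((-17+18)/2, (-1+16)/2) = (0.5, 7.5)

(0.5, 7.5)


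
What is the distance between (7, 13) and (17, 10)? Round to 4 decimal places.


d = sqrt((17-7)^2 + (10-13)^2) = 10.4403

10.4403


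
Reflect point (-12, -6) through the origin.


Reflection through origin: (x, y) -> (-x, -y)
(-12, -6) -> (12, 6)

(12, 6)


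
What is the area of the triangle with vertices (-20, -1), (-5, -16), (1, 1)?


Area = |x1(y2-y3) + x2(y3-y1) + x3(y1-y2)| / 2
= |-20*(-16-1) + -5*(1--1) + 1*(-1--16)| / 2
= 172.5

172.5


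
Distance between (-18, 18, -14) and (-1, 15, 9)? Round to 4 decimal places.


d = sqrt((-1--18)^2 + (15-18)^2 + (9--14)^2) = 28.7576

28.7576


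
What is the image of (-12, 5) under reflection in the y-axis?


Reflection across y-axis: (x, y) -> (-x, y)
(-12, 5) -> (12, 5)

(12, 5)


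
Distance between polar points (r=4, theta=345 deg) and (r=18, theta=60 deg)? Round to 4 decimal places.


d = sqrt(r1^2 + r2^2 - 2*r1*r2*cos(t2-t1))
d = sqrt(4^2 + 18^2 - 2*4*18*cos(60-345)) = 17.3991

17.3991


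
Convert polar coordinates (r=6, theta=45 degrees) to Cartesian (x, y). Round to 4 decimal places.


x = 6 * cos(45) = 4.2426
y = 6 * sin(45) = 4.2426

(4.2426, 4.2426)


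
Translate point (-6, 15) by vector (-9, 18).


Translation: (x+dx, y+dy) = (-6+-9, 15+18) = (-15, 33)

(-15, 33)


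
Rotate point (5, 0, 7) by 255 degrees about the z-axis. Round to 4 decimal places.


x' = 5*cos(255) - 0*sin(255) = -1.2941
y' = 5*sin(255) + 0*cos(255) = -4.8296
z' = 7

(-1.2941, -4.8296, 7)


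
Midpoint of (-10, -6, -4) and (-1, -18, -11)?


Midpoint = ((-10+-1)/2, (-6+-18)/2, (-4+-11)/2) = (-5.5, -12, -7.5)

(-5.5, -12, -7.5)


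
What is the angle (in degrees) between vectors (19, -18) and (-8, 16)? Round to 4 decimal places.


dot = 19*-8 + -18*16 = -440
|u| = 26.1725, |v| = 17.8885
cos(angle) = -0.9398
angle = 160.0169 degrees

160.0169 degrees


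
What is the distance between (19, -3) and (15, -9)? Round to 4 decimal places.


d = sqrt((15-19)^2 + (-9--3)^2) = 7.2111

7.2111


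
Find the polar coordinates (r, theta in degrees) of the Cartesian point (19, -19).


r = sqrt(19^2 + (-19)^2) = 26.8701
theta = atan2(-19, 19) = 315 degrees

r = 26.8701, theta = 315 degrees


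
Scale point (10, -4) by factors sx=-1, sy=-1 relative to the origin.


Scaling: (x*sx, y*sy) = (10*-1, -4*-1) = (-10, 4)

(-10, 4)


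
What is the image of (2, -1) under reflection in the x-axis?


Reflection across x-axis: (x, y) -> (x, -y)
(2, -1) -> (2, 1)

(2, 1)


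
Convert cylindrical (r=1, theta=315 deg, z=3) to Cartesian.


x = 1 * cos(315) = 0.7071
y = 1 * sin(315) = -0.7071
z = 3

(0.7071, -0.7071, 3)


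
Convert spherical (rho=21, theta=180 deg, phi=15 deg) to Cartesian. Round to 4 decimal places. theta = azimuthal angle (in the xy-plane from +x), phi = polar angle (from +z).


x = 21 * sin(15) * cos(180) = -5.4352
y = 21 * sin(15) * sin(180) = 0
z = 21 * cos(15) = 20.2844

(-5.4352, 0, 20.2844)


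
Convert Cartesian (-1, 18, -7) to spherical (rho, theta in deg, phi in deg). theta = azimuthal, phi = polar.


rho = sqrt((-1)^2 + 18^2 + (-7)^2) = 19.3391
theta = atan2(18, -1) = 93.1798 deg
phi = acos(-7/19.3391) = 111.2207 deg

rho = 19.3391, theta = 93.1798 deg, phi = 111.2207 deg


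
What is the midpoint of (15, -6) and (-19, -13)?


Midpoint = ((15+-19)/2, (-6+-13)/2) = (-2, -9.5)

(-2, -9.5)


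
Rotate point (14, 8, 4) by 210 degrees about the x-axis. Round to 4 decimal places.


x' = 14
y' = 8*cos(210) - 4*sin(210) = -4.9282
z' = 8*sin(210) + 4*cos(210) = -7.4641

(14, -4.9282, -7.4641)


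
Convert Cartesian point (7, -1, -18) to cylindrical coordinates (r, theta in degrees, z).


r = sqrt(7^2 + (-1)^2) = 7.0711
theta = atan2(-1, 7) = 351.8699 deg
z = -18

r = 7.0711, theta = 351.8699 deg, z = -18


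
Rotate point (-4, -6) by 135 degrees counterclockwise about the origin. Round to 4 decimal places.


x' = -4*cos(135) - -6*sin(135) = 7.0711
y' = -4*sin(135) + -6*cos(135) = 1.4142

(7.0711, 1.4142)


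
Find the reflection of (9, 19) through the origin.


Reflection through origin: (x, y) -> (-x, -y)
(9, 19) -> (-9, -19)

(-9, -19)


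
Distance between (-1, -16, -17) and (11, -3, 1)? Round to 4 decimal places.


d = sqrt((11--1)^2 + (-3--16)^2 + (1--17)^2) = 25.2389

25.2389


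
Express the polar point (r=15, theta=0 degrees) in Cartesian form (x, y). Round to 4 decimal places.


x = 15 * cos(0) = 15
y = 15 * sin(0) = 0

(15, 0)


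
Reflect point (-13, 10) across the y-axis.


Reflection across y-axis: (x, y) -> (-x, y)
(-13, 10) -> (13, 10)

(13, 10)


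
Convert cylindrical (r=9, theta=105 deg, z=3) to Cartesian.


x = 9 * cos(105) = -2.3294
y = 9 * sin(105) = 8.6933
z = 3

(-2.3294, 8.6933, 3)


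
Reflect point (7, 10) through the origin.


Reflection through origin: (x, y) -> (-x, -y)
(7, 10) -> (-7, -10)

(-7, -10)


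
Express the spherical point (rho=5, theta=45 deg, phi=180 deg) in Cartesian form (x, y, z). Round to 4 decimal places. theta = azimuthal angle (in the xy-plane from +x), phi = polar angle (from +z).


x = 5 * sin(180) * cos(45) = 0
y = 5 * sin(180) * sin(45) = 0
z = 5 * cos(180) = -5

(0, 0, -5)


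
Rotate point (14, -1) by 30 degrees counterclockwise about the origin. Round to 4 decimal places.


x' = 14*cos(30) - -1*sin(30) = 12.6244
y' = 14*sin(30) + -1*cos(30) = 6.134

(12.6244, 6.134)


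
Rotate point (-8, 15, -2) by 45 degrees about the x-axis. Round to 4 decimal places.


x' = -8
y' = 15*cos(45) - -2*sin(45) = 12.0208
z' = 15*sin(45) + -2*cos(45) = 9.1924

(-8, 12.0208, 9.1924)


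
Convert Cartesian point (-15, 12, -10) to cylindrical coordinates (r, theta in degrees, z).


r = sqrt((-15)^2 + 12^2) = 19.2094
theta = atan2(12, -15) = 141.3402 deg
z = -10

r = 19.2094, theta = 141.3402 deg, z = -10


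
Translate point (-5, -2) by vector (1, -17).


Translation: (x+dx, y+dy) = (-5+1, -2+-17) = (-4, -19)

(-4, -19)


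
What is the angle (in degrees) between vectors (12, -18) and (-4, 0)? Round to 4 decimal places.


dot = 12*-4 + -18*0 = -48
|u| = 21.6333, |v| = 4
cos(angle) = -0.5547
angle = 123.6901 degrees

123.6901 degrees


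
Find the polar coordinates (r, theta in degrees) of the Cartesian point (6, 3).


r = sqrt(6^2 + 3^2) = 6.7082
theta = atan2(3, 6) = 26.5651 degrees

r = 6.7082, theta = 26.5651 degrees


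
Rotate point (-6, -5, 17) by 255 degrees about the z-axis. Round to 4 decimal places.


x' = -6*cos(255) - -5*sin(255) = -3.2767
y' = -6*sin(255) + -5*cos(255) = 7.0897
z' = 17

(-3.2767, 7.0897, 17)


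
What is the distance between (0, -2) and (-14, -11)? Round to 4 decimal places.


d = sqrt((-14-0)^2 + (-11--2)^2) = 16.6433

16.6433


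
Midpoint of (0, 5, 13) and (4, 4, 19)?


Midpoint = ((0+4)/2, (5+4)/2, (13+19)/2) = (2, 4.5, 16)

(2, 4.5, 16)


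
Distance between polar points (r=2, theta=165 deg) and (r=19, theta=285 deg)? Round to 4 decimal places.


d = sqrt(r1^2 + r2^2 - 2*r1*r2*cos(t2-t1))
d = sqrt(2^2 + 19^2 - 2*2*19*cos(285-165)) = 20.0749

20.0749


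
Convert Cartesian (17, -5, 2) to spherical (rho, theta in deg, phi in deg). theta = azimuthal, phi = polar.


rho = sqrt(17^2 + (-5)^2 + 2^2) = 17.8326
theta = atan2(-5, 17) = 343.6105 deg
phi = acos(2/17.8326) = 83.5605 deg

rho = 17.8326, theta = 343.6105 deg, phi = 83.5605 deg


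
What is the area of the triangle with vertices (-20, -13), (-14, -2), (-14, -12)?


Area = |x1(y2-y3) + x2(y3-y1) + x3(y1-y2)| / 2
= |-20*(-2--12) + -14*(-12--13) + -14*(-13--2)| / 2
= 30

30


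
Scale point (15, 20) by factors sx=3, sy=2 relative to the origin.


Scaling: (x*sx, y*sy) = (15*3, 20*2) = (45, 40)

(45, 40)


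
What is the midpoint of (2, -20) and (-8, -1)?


Midpoint = ((2+-8)/2, (-20+-1)/2) = (-3, -10.5)

(-3, -10.5)


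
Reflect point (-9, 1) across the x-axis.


Reflection across x-axis: (x, y) -> (x, -y)
(-9, 1) -> (-9, -1)

(-9, -1)


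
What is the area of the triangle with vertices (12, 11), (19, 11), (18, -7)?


Area = |x1(y2-y3) + x2(y3-y1) + x3(y1-y2)| / 2
= |12*(11--7) + 19*(-7-11) + 18*(11-11)| / 2
= 63

63


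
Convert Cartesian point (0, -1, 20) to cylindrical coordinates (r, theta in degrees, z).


r = sqrt(0^2 + (-1)^2) = 1
theta = atan2(-1, 0) = 270 deg
z = 20

r = 1, theta = 270 deg, z = 20


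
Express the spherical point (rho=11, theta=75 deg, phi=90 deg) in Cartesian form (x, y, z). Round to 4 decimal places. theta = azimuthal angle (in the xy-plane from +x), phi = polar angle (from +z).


x = 11 * sin(90) * cos(75) = 2.847
y = 11 * sin(90) * sin(75) = 10.6252
z = 11 * cos(90) = 0

(2.847, 10.6252, 0)


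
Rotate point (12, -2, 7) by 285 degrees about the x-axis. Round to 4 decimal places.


x' = 12
y' = -2*cos(285) - 7*sin(285) = 6.2438
z' = -2*sin(285) + 7*cos(285) = 3.7436

(12, 6.2438, 3.7436)


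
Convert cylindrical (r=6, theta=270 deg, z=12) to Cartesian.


x = 6 * cos(270) = 0
y = 6 * sin(270) = -6
z = 12

(0, -6, 12)


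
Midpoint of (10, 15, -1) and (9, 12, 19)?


Midpoint = ((10+9)/2, (15+12)/2, (-1+19)/2) = (9.5, 13.5, 9)

(9.5, 13.5, 9)


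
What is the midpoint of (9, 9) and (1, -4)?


Midpoint = ((9+1)/2, (9+-4)/2) = (5, 2.5)

(5, 2.5)


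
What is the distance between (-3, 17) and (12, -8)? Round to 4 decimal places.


d = sqrt((12--3)^2 + (-8-17)^2) = 29.1548

29.1548


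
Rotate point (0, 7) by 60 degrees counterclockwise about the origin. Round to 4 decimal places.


x' = 0*cos(60) - 7*sin(60) = -6.0622
y' = 0*sin(60) + 7*cos(60) = 3.5

(-6.0622, 3.5)


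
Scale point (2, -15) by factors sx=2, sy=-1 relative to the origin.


Scaling: (x*sx, y*sy) = (2*2, -15*-1) = (4, 15)

(4, 15)


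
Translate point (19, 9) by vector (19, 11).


Translation: (x+dx, y+dy) = (19+19, 9+11) = (38, 20)

(38, 20)


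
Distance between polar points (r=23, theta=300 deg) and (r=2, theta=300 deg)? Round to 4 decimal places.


d = sqrt(r1^2 + r2^2 - 2*r1*r2*cos(t2-t1))
d = sqrt(23^2 + 2^2 - 2*23*2*cos(300-300)) = 21

21


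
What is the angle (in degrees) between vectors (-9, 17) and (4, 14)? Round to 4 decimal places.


dot = -9*4 + 17*14 = 202
|u| = 19.2354, |v| = 14.5602
cos(angle) = 0.7212
angle = 43.8427 degrees

43.8427 degrees


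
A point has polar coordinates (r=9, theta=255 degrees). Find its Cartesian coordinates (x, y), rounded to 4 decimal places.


x = 9 * cos(255) = -2.3294
y = 9 * sin(255) = -8.6933

(-2.3294, -8.6933)


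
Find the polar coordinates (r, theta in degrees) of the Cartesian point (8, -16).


r = sqrt(8^2 + (-16)^2) = 17.8885
theta = atan2(-16, 8) = 296.5651 degrees

r = 17.8885, theta = 296.5651 degrees


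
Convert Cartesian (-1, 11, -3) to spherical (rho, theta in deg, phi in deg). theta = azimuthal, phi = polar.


rho = sqrt((-1)^2 + 11^2 + (-3)^2) = 11.4455
theta = atan2(11, -1) = 95.1944 deg
phi = acos(-3/11.4455) = 105.1954 deg

rho = 11.4455, theta = 95.1944 deg, phi = 105.1954 deg


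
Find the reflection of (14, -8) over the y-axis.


Reflection across y-axis: (x, y) -> (-x, y)
(14, -8) -> (-14, -8)

(-14, -8)


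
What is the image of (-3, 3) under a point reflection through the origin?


Reflection through origin: (x, y) -> (-x, -y)
(-3, 3) -> (3, -3)

(3, -3)


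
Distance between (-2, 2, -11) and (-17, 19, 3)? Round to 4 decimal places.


d = sqrt((-17--2)^2 + (19-2)^2 + (3--11)^2) = 26.6458

26.6458


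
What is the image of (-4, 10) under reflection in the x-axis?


Reflection across x-axis: (x, y) -> (x, -y)
(-4, 10) -> (-4, -10)

(-4, -10)


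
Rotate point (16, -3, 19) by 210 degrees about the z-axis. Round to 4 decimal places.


x' = 16*cos(210) - -3*sin(210) = -15.3564
y' = 16*sin(210) + -3*cos(210) = -5.4019
z' = 19

(-15.3564, -5.4019, 19)


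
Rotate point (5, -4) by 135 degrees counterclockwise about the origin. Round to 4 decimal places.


x' = 5*cos(135) - -4*sin(135) = -0.7071
y' = 5*sin(135) + -4*cos(135) = 6.364

(-0.7071, 6.364)


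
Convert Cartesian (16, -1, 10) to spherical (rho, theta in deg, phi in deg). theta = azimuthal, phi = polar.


rho = sqrt(16^2 + (-1)^2 + 10^2) = 18.8944
theta = atan2(-1, 16) = 356.4237 deg
phi = acos(10/18.8944) = 58.0448 deg

rho = 18.8944, theta = 356.4237 deg, phi = 58.0448 deg


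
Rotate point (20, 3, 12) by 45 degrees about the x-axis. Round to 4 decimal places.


x' = 20
y' = 3*cos(45) - 12*sin(45) = -6.364
z' = 3*sin(45) + 12*cos(45) = 10.6066

(20, -6.364, 10.6066)


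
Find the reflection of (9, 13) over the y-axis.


Reflection across y-axis: (x, y) -> (-x, y)
(9, 13) -> (-9, 13)

(-9, 13)


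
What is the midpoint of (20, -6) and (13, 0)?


Midpoint = ((20+13)/2, (-6+0)/2) = (16.5, -3)

(16.5, -3)


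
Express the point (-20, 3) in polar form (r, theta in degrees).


r = sqrt((-20)^2 + 3^2) = 20.2237
theta = atan2(3, -20) = 171.4692 degrees

r = 20.2237, theta = 171.4692 degrees


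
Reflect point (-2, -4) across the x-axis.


Reflection across x-axis: (x, y) -> (x, -y)
(-2, -4) -> (-2, 4)

(-2, 4)


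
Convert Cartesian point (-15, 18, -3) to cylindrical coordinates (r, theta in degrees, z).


r = sqrt((-15)^2 + 18^2) = 23.4307
theta = atan2(18, -15) = 129.8056 deg
z = -3

r = 23.4307, theta = 129.8056 deg, z = -3


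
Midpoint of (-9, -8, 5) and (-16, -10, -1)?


Midpoint = ((-9+-16)/2, (-8+-10)/2, (5+-1)/2) = (-12.5, -9, 2)

(-12.5, -9, 2)


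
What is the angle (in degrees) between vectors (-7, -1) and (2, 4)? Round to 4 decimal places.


dot = -7*2 + -1*4 = -18
|u| = 7.0711, |v| = 4.4721
cos(angle) = -0.5692
angle = 124.6952 degrees

124.6952 degrees


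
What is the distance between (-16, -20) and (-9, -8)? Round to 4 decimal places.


d = sqrt((-9--16)^2 + (-8--20)^2) = 13.8924

13.8924


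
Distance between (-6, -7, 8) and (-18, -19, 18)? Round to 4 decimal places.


d = sqrt((-18--6)^2 + (-19--7)^2 + (18-8)^2) = 19.6977

19.6977


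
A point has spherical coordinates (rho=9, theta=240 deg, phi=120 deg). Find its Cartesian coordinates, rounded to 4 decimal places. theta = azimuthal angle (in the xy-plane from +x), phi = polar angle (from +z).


x = 9 * sin(120) * cos(240) = -3.8971
y = 9 * sin(120) * sin(240) = -6.75
z = 9 * cos(120) = -4.5

(-3.8971, -6.75, -4.5)


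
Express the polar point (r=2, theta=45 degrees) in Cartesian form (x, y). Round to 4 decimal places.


x = 2 * cos(45) = 1.4142
y = 2 * sin(45) = 1.4142

(1.4142, 1.4142)


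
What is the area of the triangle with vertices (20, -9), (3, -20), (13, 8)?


Area = |x1(y2-y3) + x2(y3-y1) + x3(y1-y2)| / 2
= |20*(-20-8) + 3*(8--9) + 13*(-9--20)| / 2
= 183

183


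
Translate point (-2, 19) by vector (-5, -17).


Translation: (x+dx, y+dy) = (-2+-5, 19+-17) = (-7, 2)

(-7, 2)


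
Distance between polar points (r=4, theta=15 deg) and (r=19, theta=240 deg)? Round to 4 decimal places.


d = sqrt(r1^2 + r2^2 - 2*r1*r2*cos(t2-t1))
d = sqrt(4^2 + 19^2 - 2*4*19*cos(240-15)) = 22.0109

22.0109


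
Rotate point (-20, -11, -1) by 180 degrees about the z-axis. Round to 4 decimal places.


x' = -20*cos(180) - -11*sin(180) = 20
y' = -20*sin(180) + -11*cos(180) = 11
z' = -1

(20, 11, -1)


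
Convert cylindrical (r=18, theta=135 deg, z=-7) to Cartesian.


x = 18 * cos(135) = -12.7279
y = 18 * sin(135) = 12.7279
z = -7

(-12.7279, 12.7279, -7)


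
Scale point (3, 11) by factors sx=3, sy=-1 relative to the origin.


Scaling: (x*sx, y*sy) = (3*3, 11*-1) = (9, -11)

(9, -11)


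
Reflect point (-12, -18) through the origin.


Reflection through origin: (x, y) -> (-x, -y)
(-12, -18) -> (12, 18)

(12, 18)


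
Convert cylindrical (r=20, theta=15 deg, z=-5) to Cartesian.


x = 20 * cos(15) = 19.3185
y = 20 * sin(15) = 5.1764
z = -5

(19.3185, 5.1764, -5)


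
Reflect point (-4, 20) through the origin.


Reflection through origin: (x, y) -> (-x, -y)
(-4, 20) -> (4, -20)

(4, -20)


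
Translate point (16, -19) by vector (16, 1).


Translation: (x+dx, y+dy) = (16+16, -19+1) = (32, -18)

(32, -18)


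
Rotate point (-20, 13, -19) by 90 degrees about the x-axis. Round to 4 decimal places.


x' = -20
y' = 13*cos(90) - -19*sin(90) = 19
z' = 13*sin(90) + -19*cos(90) = 13

(-20, 19, 13)


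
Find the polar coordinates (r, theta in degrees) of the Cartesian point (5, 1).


r = sqrt(5^2 + 1^2) = 5.099
theta = atan2(1, 5) = 11.3099 degrees

r = 5.099, theta = 11.3099 degrees


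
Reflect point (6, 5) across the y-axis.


Reflection across y-axis: (x, y) -> (-x, y)
(6, 5) -> (-6, 5)

(-6, 5)


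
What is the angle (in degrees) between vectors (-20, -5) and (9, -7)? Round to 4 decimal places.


dot = -20*9 + -5*-7 = -145
|u| = 20.6155, |v| = 11.4018
cos(angle) = -0.6169
angle = 128.0888 degrees

128.0888 degrees


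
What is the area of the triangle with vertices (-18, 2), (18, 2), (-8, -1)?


Area = |x1(y2-y3) + x2(y3-y1) + x3(y1-y2)| / 2
= |-18*(2--1) + 18*(-1-2) + -8*(2-2)| / 2
= 54

54


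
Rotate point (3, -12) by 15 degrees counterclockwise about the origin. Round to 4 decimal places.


x' = 3*cos(15) - -12*sin(15) = 6.0036
y' = 3*sin(15) + -12*cos(15) = -10.8147

(6.0036, -10.8147)


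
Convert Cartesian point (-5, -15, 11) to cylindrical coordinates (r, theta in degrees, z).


r = sqrt((-5)^2 + (-15)^2) = 15.8114
theta = atan2(-15, -5) = 251.5651 deg
z = 11

r = 15.8114, theta = 251.5651 deg, z = 11


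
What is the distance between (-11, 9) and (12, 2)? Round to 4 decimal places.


d = sqrt((12--11)^2 + (2-9)^2) = 24.0416

24.0416


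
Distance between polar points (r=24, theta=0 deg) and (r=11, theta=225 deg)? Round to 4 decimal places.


d = sqrt(r1^2 + r2^2 - 2*r1*r2*cos(t2-t1))
d = sqrt(24^2 + 11^2 - 2*24*11*cos(225-0)) = 32.7162

32.7162


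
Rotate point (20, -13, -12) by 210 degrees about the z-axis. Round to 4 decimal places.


x' = 20*cos(210) - -13*sin(210) = -23.8205
y' = 20*sin(210) + -13*cos(210) = 1.2583
z' = -12

(-23.8205, 1.2583, -12)


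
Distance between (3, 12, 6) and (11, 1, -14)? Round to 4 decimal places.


d = sqrt((11-3)^2 + (1-12)^2 + (-14-6)^2) = 24.1868

24.1868


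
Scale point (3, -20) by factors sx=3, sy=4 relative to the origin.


Scaling: (x*sx, y*sy) = (3*3, -20*4) = (9, -80)

(9, -80)


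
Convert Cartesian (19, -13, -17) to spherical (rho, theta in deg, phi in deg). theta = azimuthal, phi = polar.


rho = sqrt(19^2 + (-13)^2 + (-17)^2) = 28.6182
theta = atan2(-13, 19) = 325.6197 deg
phi = acos(-17/28.6182) = 126.4434 deg

rho = 28.6182, theta = 325.6197 deg, phi = 126.4434 deg


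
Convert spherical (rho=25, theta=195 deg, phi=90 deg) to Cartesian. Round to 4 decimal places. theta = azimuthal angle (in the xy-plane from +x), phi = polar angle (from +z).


x = 25 * sin(90) * cos(195) = -24.1481
y = 25 * sin(90) * sin(195) = -6.4705
z = 25 * cos(90) = 0

(-24.1481, -6.4705, 0)


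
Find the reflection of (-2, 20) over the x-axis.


Reflection across x-axis: (x, y) -> (x, -y)
(-2, 20) -> (-2, -20)

(-2, -20)


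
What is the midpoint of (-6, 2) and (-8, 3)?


Midpoint = ((-6+-8)/2, (2+3)/2) = (-7, 2.5)

(-7, 2.5)


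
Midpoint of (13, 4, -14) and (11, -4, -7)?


Midpoint = ((13+11)/2, (4+-4)/2, (-14+-7)/2) = (12, 0, -10.5)

(12, 0, -10.5)


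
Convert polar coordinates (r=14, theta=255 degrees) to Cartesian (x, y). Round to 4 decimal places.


x = 14 * cos(255) = -3.6235
y = 14 * sin(255) = -13.523

(-3.6235, -13.523)


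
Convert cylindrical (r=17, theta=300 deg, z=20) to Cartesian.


x = 17 * cos(300) = 8.5
y = 17 * sin(300) = -14.7224
z = 20

(8.5, -14.7224, 20)


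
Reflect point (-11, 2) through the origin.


Reflection through origin: (x, y) -> (-x, -y)
(-11, 2) -> (11, -2)

(11, -2)


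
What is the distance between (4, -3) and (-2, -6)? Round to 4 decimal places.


d = sqrt((-2-4)^2 + (-6--3)^2) = 6.7082

6.7082


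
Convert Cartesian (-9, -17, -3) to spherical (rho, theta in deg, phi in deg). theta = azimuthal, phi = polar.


rho = sqrt((-9)^2 + (-17)^2 + (-3)^2) = 19.4679
theta = atan2(-17, -9) = 242.1027 deg
phi = acos(-3/19.4679) = 98.8646 deg

rho = 19.4679, theta = 242.1027 deg, phi = 98.8646 deg


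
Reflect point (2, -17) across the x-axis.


Reflection across x-axis: (x, y) -> (x, -y)
(2, -17) -> (2, 17)

(2, 17)


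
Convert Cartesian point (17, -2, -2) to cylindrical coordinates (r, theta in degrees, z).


r = sqrt(17^2 + (-2)^2) = 17.1172
theta = atan2(-2, 17) = 353.2902 deg
z = -2

r = 17.1172, theta = 353.2902 deg, z = -2


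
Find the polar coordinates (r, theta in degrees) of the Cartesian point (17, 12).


r = sqrt(17^2 + 12^2) = 20.8087
theta = atan2(12, 17) = 35.2176 degrees

r = 20.8087, theta = 35.2176 degrees


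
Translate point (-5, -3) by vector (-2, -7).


Translation: (x+dx, y+dy) = (-5+-2, -3+-7) = (-7, -10)

(-7, -10)


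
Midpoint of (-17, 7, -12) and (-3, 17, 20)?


Midpoint = ((-17+-3)/2, (7+17)/2, (-12+20)/2) = (-10, 12, 4)

(-10, 12, 4)


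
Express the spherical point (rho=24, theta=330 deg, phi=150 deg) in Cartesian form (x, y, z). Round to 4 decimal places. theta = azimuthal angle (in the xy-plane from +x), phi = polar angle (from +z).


x = 24 * sin(150) * cos(330) = 10.3923
y = 24 * sin(150) * sin(330) = -6
z = 24 * cos(150) = -20.7846

(10.3923, -6, -20.7846)


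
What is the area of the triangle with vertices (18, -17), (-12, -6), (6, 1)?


Area = |x1(y2-y3) + x2(y3-y1) + x3(y1-y2)| / 2
= |18*(-6-1) + -12*(1--17) + 6*(-17--6)| / 2
= 204

204


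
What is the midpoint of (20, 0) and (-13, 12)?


Midpoint = ((20+-13)/2, (0+12)/2) = (3.5, 6)

(3.5, 6)


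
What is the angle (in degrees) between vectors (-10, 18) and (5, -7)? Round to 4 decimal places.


dot = -10*5 + 18*-7 = -176
|u| = 20.5913, |v| = 8.6023
cos(angle) = -0.9936
angle = 173.5169 degrees

173.5169 degrees


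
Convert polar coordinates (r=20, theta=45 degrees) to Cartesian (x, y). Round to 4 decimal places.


x = 20 * cos(45) = 14.1421
y = 20 * sin(45) = 14.1421

(14.1421, 14.1421)


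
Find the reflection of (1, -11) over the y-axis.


Reflection across y-axis: (x, y) -> (-x, y)
(1, -11) -> (-1, -11)

(-1, -11)


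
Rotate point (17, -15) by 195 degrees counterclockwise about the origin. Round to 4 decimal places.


x' = 17*cos(195) - -15*sin(195) = -20.303
y' = 17*sin(195) + -15*cos(195) = 10.089

(-20.303, 10.089)


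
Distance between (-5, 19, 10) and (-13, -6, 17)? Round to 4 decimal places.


d = sqrt((-13--5)^2 + (-6-19)^2 + (17-10)^2) = 27.1662

27.1662


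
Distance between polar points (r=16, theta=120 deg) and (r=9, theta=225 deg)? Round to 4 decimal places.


d = sqrt(r1^2 + r2^2 - 2*r1*r2*cos(t2-t1))
d = sqrt(16^2 + 9^2 - 2*16*9*cos(225-120)) = 20.2864

20.2864


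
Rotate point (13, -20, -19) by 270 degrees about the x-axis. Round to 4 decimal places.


x' = 13
y' = -20*cos(270) - -19*sin(270) = -19
z' = -20*sin(270) + -19*cos(270) = 20

(13, -19, 20)


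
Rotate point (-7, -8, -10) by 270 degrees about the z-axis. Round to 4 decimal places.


x' = -7*cos(270) - -8*sin(270) = -8
y' = -7*sin(270) + -8*cos(270) = 7
z' = -10

(-8, 7, -10)


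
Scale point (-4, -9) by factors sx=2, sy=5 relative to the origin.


Scaling: (x*sx, y*sy) = (-4*2, -9*5) = (-8, -45)

(-8, -45)


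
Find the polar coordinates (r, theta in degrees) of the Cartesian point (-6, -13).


r = sqrt((-6)^2 + (-13)^2) = 14.3178
theta = atan2(-13, -6) = 245.2249 degrees

r = 14.3178, theta = 245.2249 degrees


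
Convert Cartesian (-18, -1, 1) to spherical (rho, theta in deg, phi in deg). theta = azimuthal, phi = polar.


rho = sqrt((-18)^2 + (-1)^2 + 1^2) = 18.0555
theta = atan2(-1, -18) = 183.1798 deg
phi = acos(1/18.0555) = 86.8251 deg

rho = 18.0555, theta = 183.1798 deg, phi = 86.8251 deg


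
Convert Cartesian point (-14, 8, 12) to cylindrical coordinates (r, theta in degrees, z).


r = sqrt((-14)^2 + 8^2) = 16.1245
theta = atan2(8, -14) = 150.2551 deg
z = 12

r = 16.1245, theta = 150.2551 deg, z = 12


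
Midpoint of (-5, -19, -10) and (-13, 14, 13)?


Midpoint = ((-5+-13)/2, (-19+14)/2, (-10+13)/2) = (-9, -2.5, 1.5)

(-9, -2.5, 1.5)


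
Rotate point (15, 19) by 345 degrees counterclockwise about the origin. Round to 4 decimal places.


x' = 15*cos(345) - 19*sin(345) = 19.4064
y' = 15*sin(345) + 19*cos(345) = 14.4703

(19.4064, 14.4703)


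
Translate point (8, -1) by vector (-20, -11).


Translation: (x+dx, y+dy) = (8+-20, -1+-11) = (-12, -12)

(-12, -12)


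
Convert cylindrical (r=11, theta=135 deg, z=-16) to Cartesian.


x = 11 * cos(135) = -7.7782
y = 11 * sin(135) = 7.7782
z = -16

(-7.7782, 7.7782, -16)


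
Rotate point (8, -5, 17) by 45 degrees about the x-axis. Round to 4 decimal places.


x' = 8
y' = -5*cos(45) - 17*sin(45) = -15.5563
z' = -5*sin(45) + 17*cos(45) = 8.4853

(8, -15.5563, 8.4853)


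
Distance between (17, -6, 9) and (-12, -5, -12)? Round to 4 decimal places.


d = sqrt((-12-17)^2 + (-5--6)^2 + (-12-9)^2) = 35.819

35.819


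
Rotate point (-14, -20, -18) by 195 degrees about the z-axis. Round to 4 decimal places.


x' = -14*cos(195) - -20*sin(195) = 8.3466
y' = -14*sin(195) + -20*cos(195) = 22.942
z' = -18

(8.3466, 22.942, -18)


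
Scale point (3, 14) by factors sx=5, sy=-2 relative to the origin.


Scaling: (x*sx, y*sy) = (3*5, 14*-2) = (15, -28)

(15, -28)


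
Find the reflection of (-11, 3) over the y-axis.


Reflection across y-axis: (x, y) -> (-x, y)
(-11, 3) -> (11, 3)

(11, 3)


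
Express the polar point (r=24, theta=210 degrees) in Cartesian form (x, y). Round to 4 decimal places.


x = 24 * cos(210) = -20.7846
y = 24 * sin(210) = -12

(-20.7846, -12)


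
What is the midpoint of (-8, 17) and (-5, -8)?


Midpoint = ((-8+-5)/2, (17+-8)/2) = (-6.5, 4.5)

(-6.5, 4.5)


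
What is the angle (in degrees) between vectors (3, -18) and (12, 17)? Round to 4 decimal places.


dot = 3*12 + -18*17 = -270
|u| = 18.2483, |v| = 20.8087
cos(angle) = -0.711
angle = 135.3201 degrees

135.3201 degrees


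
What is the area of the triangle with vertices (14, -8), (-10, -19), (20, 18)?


Area = |x1(y2-y3) + x2(y3-y1) + x3(y1-y2)| / 2
= |14*(-19-18) + -10*(18--8) + 20*(-8--19)| / 2
= 279

279


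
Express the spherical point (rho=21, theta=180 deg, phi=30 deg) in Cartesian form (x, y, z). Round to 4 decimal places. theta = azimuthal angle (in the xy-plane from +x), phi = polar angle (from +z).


x = 21 * sin(30) * cos(180) = -10.5
y = 21 * sin(30) * sin(180) = 0
z = 21 * cos(30) = 18.1865

(-10.5, 0, 18.1865)


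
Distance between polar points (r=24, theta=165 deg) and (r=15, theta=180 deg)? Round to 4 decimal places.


d = sqrt(r1^2 + r2^2 - 2*r1*r2*cos(t2-t1))
d = sqrt(24^2 + 15^2 - 2*24*15*cos(180-165)) = 10.2729

10.2729


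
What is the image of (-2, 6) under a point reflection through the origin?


Reflection through origin: (x, y) -> (-x, -y)
(-2, 6) -> (2, -6)

(2, -6)


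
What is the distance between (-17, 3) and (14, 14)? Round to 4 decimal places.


d = sqrt((14--17)^2 + (14-3)^2) = 32.8938

32.8938


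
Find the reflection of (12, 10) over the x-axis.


Reflection across x-axis: (x, y) -> (x, -y)
(12, 10) -> (12, -10)

(12, -10)


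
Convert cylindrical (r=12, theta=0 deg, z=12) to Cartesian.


x = 12 * cos(0) = 12
y = 12 * sin(0) = 0
z = 12

(12, 0, 12)


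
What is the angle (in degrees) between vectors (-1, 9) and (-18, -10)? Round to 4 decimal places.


dot = -1*-18 + 9*-10 = -72
|u| = 9.0554, |v| = 20.5913
cos(angle) = -0.3861
angle = 112.7144 degrees

112.7144 degrees


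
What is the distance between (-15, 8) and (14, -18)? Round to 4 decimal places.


d = sqrt((14--15)^2 + (-18-8)^2) = 38.9487

38.9487


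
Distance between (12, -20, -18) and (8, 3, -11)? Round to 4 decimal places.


d = sqrt((8-12)^2 + (3--20)^2 + (-11--18)^2) = 24.3721

24.3721


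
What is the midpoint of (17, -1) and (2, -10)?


Midpoint = ((17+2)/2, (-1+-10)/2) = (9.5, -5.5)

(9.5, -5.5)


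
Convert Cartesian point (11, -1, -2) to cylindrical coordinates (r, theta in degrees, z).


r = sqrt(11^2 + (-1)^2) = 11.0454
theta = atan2(-1, 11) = 354.8056 deg
z = -2

r = 11.0454, theta = 354.8056 deg, z = -2


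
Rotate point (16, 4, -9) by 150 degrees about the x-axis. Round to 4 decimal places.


x' = 16
y' = 4*cos(150) - -9*sin(150) = 1.0359
z' = 4*sin(150) + -9*cos(150) = 9.7942

(16, 1.0359, 9.7942)


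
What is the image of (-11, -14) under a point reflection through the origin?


Reflection through origin: (x, y) -> (-x, -y)
(-11, -14) -> (11, 14)

(11, 14)


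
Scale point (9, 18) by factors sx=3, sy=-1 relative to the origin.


Scaling: (x*sx, y*sy) = (9*3, 18*-1) = (27, -18)

(27, -18)


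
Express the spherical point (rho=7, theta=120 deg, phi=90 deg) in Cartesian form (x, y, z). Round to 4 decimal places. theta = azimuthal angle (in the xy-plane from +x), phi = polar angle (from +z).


x = 7 * sin(90) * cos(120) = -3.5
y = 7 * sin(90) * sin(120) = 6.0622
z = 7 * cos(90) = 0

(-3.5, 6.0622, 0)


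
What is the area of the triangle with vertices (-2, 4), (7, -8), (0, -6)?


Area = |x1(y2-y3) + x2(y3-y1) + x3(y1-y2)| / 2
= |-2*(-8--6) + 7*(-6-4) + 0*(4--8)| / 2
= 33

33


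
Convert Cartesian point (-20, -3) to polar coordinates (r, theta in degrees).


r = sqrt((-20)^2 + (-3)^2) = 20.2237
theta = atan2(-3, -20) = 188.5308 degrees

r = 20.2237, theta = 188.5308 degrees


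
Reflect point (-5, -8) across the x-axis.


Reflection across x-axis: (x, y) -> (x, -y)
(-5, -8) -> (-5, 8)

(-5, 8)


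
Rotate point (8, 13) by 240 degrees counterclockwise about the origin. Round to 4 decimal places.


x' = 8*cos(240) - 13*sin(240) = 7.2583
y' = 8*sin(240) + 13*cos(240) = -13.4282

(7.2583, -13.4282)


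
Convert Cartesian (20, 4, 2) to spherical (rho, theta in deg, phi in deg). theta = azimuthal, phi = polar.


rho = sqrt(20^2 + 4^2 + 2^2) = 20.4939
theta = atan2(4, 20) = 11.3099 deg
phi = acos(2/20.4939) = 84.3996 deg

rho = 20.4939, theta = 11.3099 deg, phi = 84.3996 deg


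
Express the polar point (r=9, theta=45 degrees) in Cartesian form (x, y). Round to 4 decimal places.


x = 9 * cos(45) = 6.364
y = 9 * sin(45) = 6.364

(6.364, 6.364)


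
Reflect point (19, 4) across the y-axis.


Reflection across y-axis: (x, y) -> (-x, y)
(19, 4) -> (-19, 4)

(-19, 4)


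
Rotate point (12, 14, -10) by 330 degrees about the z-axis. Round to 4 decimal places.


x' = 12*cos(330) - 14*sin(330) = 17.3923
y' = 12*sin(330) + 14*cos(330) = 6.1244
z' = -10

(17.3923, 6.1244, -10)


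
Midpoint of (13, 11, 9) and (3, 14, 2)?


Midpoint = ((13+3)/2, (11+14)/2, (9+2)/2) = (8, 12.5, 5.5)

(8, 12.5, 5.5)


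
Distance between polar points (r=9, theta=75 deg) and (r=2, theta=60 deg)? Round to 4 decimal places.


d = sqrt(r1^2 + r2^2 - 2*r1*r2*cos(t2-t1))
d = sqrt(9^2 + 2^2 - 2*9*2*cos(60-75)) = 7.0871

7.0871


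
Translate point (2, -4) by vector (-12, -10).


Translation: (x+dx, y+dy) = (2+-12, -4+-10) = (-10, -14)

(-10, -14)


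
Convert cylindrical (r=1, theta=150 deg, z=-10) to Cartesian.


x = 1 * cos(150) = -0.866
y = 1 * sin(150) = 0.5
z = -10

(-0.866, 0.5, -10)


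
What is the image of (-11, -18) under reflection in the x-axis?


Reflection across x-axis: (x, y) -> (x, -y)
(-11, -18) -> (-11, 18)

(-11, 18)


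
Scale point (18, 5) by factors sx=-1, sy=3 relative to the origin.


Scaling: (x*sx, y*sy) = (18*-1, 5*3) = (-18, 15)

(-18, 15)


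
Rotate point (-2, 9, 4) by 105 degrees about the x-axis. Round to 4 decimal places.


x' = -2
y' = 9*cos(105) - 4*sin(105) = -6.1931
z' = 9*sin(105) + 4*cos(105) = 7.6581

(-2, -6.1931, 7.6581)


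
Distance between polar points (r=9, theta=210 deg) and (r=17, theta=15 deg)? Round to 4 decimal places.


d = sqrt(r1^2 + r2^2 - 2*r1*r2*cos(t2-t1))
d = sqrt(9^2 + 17^2 - 2*9*17*cos(15-210)) = 25.7987

25.7987


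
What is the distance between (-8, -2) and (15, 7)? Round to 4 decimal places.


d = sqrt((15--8)^2 + (7--2)^2) = 24.6982

24.6982


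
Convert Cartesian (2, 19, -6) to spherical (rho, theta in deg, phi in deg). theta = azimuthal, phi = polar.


rho = sqrt(2^2 + 19^2 + (-6)^2) = 20.025
theta = atan2(19, 2) = 83.991 deg
phi = acos(-6/20.025) = 107.4351 deg

rho = 20.025, theta = 83.991 deg, phi = 107.4351 deg


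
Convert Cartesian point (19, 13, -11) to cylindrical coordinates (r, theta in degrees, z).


r = sqrt(19^2 + 13^2) = 23.0217
theta = atan2(13, 19) = 34.3803 deg
z = -11

r = 23.0217, theta = 34.3803 deg, z = -11


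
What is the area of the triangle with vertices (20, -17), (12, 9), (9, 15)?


Area = |x1(y2-y3) + x2(y3-y1) + x3(y1-y2)| / 2
= |20*(9-15) + 12*(15--17) + 9*(-17-9)| / 2
= 15

15


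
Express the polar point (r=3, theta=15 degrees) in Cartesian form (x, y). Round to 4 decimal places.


x = 3 * cos(15) = 2.8978
y = 3 * sin(15) = 0.7765

(2.8978, 0.7765)


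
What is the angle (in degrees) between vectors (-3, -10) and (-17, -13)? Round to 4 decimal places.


dot = -3*-17 + -10*-13 = 181
|u| = 10.4403, |v| = 21.4009
cos(angle) = 0.8101
angle = 35.8954 degrees

35.8954 degrees


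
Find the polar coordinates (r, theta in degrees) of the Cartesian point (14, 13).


r = sqrt(14^2 + 13^2) = 19.105
theta = atan2(13, 14) = 42.8789 degrees

r = 19.105, theta = 42.8789 degrees


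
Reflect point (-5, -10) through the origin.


Reflection through origin: (x, y) -> (-x, -y)
(-5, -10) -> (5, 10)

(5, 10)


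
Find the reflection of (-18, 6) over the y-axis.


Reflection across y-axis: (x, y) -> (-x, y)
(-18, 6) -> (18, 6)

(18, 6)


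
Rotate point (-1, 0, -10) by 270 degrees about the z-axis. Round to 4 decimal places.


x' = -1*cos(270) - 0*sin(270) = 0
y' = -1*sin(270) + 0*cos(270) = 1
z' = -10

(0, 1, -10)


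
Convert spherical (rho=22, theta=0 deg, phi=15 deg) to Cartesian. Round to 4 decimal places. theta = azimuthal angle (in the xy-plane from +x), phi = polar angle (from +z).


x = 22 * sin(15) * cos(0) = 5.694
y = 22 * sin(15) * sin(0) = 0
z = 22 * cos(15) = 21.2504

(5.694, 0, 21.2504)


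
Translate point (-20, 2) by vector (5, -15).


Translation: (x+dx, y+dy) = (-20+5, 2+-15) = (-15, -13)

(-15, -13)


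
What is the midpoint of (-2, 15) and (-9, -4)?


Midpoint = ((-2+-9)/2, (15+-4)/2) = (-5.5, 5.5)

(-5.5, 5.5)


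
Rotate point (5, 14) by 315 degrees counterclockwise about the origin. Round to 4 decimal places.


x' = 5*cos(315) - 14*sin(315) = 13.435
y' = 5*sin(315) + 14*cos(315) = 6.364

(13.435, 6.364)


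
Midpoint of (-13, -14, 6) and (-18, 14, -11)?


Midpoint = ((-13+-18)/2, (-14+14)/2, (6+-11)/2) = (-15.5, 0, -2.5)

(-15.5, 0, -2.5)


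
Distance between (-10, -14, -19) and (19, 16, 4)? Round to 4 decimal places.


d = sqrt((19--10)^2 + (16--14)^2 + (4--19)^2) = 47.6445

47.6445


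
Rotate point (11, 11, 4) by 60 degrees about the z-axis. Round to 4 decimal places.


x' = 11*cos(60) - 11*sin(60) = -4.0263
y' = 11*sin(60) + 11*cos(60) = 15.0263
z' = 4

(-4.0263, 15.0263, 4)


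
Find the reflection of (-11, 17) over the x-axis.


Reflection across x-axis: (x, y) -> (x, -y)
(-11, 17) -> (-11, -17)

(-11, -17)


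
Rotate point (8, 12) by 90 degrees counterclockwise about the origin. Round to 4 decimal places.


x' = 8*cos(90) - 12*sin(90) = -12
y' = 8*sin(90) + 12*cos(90) = 8

(-12, 8)


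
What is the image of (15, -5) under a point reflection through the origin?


Reflection through origin: (x, y) -> (-x, -y)
(15, -5) -> (-15, 5)

(-15, 5)


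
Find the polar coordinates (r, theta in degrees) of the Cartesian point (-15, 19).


r = sqrt((-15)^2 + 19^2) = 24.2074
theta = atan2(19, -15) = 128.2902 degrees

r = 24.2074, theta = 128.2902 degrees
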